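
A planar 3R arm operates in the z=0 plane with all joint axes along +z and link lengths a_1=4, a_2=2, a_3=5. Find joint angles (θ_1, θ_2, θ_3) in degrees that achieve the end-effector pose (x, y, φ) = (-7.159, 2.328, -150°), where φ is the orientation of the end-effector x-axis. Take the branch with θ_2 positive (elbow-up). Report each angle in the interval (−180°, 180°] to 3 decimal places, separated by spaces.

wrist centre = target − a_3·(cos φ, sin φ) = (-2.8289, 4.8280)
cos θ_2 = (31.3121−4²−2²)/(2·4·2) = 0.7070; θ_2 = 45.0081° (elbow-up)
β = atan2(4.8280,-2.8289) = 120.3673°; ψ = atan2(1.4144,5.4140) = 14.6413°
θ_1 = β − ψ = 105.7260°
θ_3 = φ − θ_1 − θ_2 = 59.2659° (wrapped to (-180°,180°])

105.726 45.008 59.266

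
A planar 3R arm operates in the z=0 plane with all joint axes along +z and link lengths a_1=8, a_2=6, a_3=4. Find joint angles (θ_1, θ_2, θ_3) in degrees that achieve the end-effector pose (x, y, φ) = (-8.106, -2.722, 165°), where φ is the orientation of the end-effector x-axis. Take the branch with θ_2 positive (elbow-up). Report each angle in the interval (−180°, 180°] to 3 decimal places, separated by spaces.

wrist centre = target − a_3·(cos φ, sin φ) = (-4.2423, -3.7573)
cos θ_2 = (32.1142−8²−6²)/(2·8·6) = -0.7071; θ_2 = 135.0030° (elbow-up)
β = atan2(-3.7573,-4.2423) = -138.4696°; ψ = atan2(4.2424,3.7571) = 48.4715°
θ_1 = β − ψ = -186.9412°
θ_3 = φ − θ_1 − θ_2 = -143.0618° (wrapped to (-180°,180°])

173.059 135.003 -143.062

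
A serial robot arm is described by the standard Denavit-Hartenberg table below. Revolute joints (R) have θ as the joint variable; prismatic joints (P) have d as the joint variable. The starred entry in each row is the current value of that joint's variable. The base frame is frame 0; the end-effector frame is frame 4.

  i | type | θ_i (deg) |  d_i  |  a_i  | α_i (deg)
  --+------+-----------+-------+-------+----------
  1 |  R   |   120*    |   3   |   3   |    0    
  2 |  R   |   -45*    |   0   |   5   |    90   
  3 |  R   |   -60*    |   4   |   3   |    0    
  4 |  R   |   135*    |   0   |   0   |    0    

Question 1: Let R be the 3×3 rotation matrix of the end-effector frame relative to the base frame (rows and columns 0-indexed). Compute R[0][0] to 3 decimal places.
0.067

End-effector x-axis (col 0 of R) = (0.0670,0.2500,0.9659)
R[0][0] = 0.0670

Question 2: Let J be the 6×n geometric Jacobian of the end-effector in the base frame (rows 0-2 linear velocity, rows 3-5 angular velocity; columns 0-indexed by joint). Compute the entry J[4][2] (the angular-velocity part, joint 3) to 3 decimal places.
axis z_2 = (0.9659,-0.2588,0.0000); lever o_n−o_2 = (4.2519,0.4136,-2.5981)
cross product → J_v[:, 2] = (0.6724,2.5095,1.5000)
J_ω[:, 2] = z_2
entry J[4][2] = -0.2588

-0.259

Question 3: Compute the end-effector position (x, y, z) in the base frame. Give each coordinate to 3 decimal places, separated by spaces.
after link 1: o_1 = (-1.5000, 2.5981, 3.0000)
after link 2: o_2 = (-0.2059, 7.4277, 3.0000)
after link 3: o_3 = (4.0460, 7.8413, 0.4019)
after link 4: o_4 = (4.0460, 7.8413, 0.4019)

4.046 7.841 0.402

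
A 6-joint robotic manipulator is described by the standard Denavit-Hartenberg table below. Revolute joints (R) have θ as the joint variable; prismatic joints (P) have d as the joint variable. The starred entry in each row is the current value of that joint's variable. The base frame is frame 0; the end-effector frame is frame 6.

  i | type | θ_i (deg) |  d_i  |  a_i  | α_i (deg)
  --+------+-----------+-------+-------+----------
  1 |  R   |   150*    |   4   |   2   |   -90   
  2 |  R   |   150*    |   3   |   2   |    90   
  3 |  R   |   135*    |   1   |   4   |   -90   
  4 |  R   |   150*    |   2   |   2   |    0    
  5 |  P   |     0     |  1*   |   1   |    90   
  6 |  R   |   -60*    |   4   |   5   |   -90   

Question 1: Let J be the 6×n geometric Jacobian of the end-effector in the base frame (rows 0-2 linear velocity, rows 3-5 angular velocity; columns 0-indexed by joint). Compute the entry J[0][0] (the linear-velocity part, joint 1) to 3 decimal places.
5.368

axis z_0 = ẑ; lever o_n−o_0 = (-0.3324,-5.3681,7.4826)
cross product → J_v[:, 0] = (5.3681,-0.3324,0.0000)
J_ω[:, 0] = z_0
entry J[0][0] = 5.3681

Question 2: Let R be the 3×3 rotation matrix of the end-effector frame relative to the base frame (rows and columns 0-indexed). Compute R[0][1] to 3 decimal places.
End-effector y-axis (col 1 of R) = (0.0669,0.3696,-0.9268)
R[0][1] = 0.0669

0.067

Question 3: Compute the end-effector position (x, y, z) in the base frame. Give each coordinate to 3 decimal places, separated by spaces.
-0.332 -5.368 7.483

after link 1: o_1 = (-1.7321, 1.0000, 4.0000)
after link 2: o_2 = (-1.7321, -2.4641, 3.0000)
after link 3: o_3 = (-5.7006, -3.4388, 3.5482)
after link 4: o_4 = (-4.0902, -1.3214, 4.5089)
after link 5: o_5 = (-3.2850, -0.2627, 4.9893)
after link 6: o_6 = (-0.3324, -5.3681, 7.4826)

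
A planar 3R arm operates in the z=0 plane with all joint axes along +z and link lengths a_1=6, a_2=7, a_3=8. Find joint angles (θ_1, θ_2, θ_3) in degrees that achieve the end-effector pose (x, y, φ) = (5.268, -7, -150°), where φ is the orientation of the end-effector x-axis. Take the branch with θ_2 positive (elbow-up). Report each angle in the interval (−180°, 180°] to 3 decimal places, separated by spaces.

-29.999 29.998 -149.999

wrist centre = target − a_3·(cos φ, sin φ) = (12.1962, -3.0000)
cos θ_2 = (157.7474−6²−7²)/(2·6·7) = 0.8660; θ_2 = 29.9983° (elbow-up)
β = atan2(-3.0000,12.1962) = -13.8192°; ψ = atan2(3.4998,12.0623) = 16.1799°
θ_1 = β − ψ = -29.9990°
θ_3 = φ − θ_1 − θ_2 = -149.9993° (wrapped to (-180°,180°])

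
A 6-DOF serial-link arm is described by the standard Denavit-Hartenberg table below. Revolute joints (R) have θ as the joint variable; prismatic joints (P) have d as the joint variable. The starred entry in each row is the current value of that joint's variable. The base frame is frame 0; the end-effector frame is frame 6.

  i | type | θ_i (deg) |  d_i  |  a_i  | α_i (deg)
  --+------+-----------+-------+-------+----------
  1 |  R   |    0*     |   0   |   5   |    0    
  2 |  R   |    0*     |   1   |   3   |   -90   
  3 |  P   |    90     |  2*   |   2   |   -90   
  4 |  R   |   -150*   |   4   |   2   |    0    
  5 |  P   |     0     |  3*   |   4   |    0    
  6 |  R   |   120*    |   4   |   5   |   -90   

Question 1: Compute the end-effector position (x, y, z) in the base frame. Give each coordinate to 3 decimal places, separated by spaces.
after link 1: o_1 = (5.0000, 0.0000, 0.0000)
after link 2: o_2 = (8.0000, 0.0000, 1.0000)
after link 3: o_3 = (8.0000, 2.0000, -1.0000)
after link 4: o_4 = (4.0000, 3.0000, 0.7321)
after link 5: o_5 = (1.0000, 5.0000, 4.1962)
after link 6: o_6 = (-3.0000, 7.5000, -0.1340)

-3.000 7.500 -0.134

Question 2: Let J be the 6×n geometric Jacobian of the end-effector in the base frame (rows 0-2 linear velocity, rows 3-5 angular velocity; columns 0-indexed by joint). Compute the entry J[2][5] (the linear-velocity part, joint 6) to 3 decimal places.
axis z_5 = (-1.0000,0.0000,-0.0000); lever o_n−o_5 = (-4.0000,2.5000,-4.3301)
cross product → J_v[:, 5] = (-0.0000,-4.3301,-2.5000)
J_ω[:, 5] = z_5
entry J[2][5] = -2.5000

-2.500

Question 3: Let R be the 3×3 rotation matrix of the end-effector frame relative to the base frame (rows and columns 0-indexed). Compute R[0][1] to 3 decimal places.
1.000

End-effector y-axis (col 1 of R) = (1.0000,-0.0000,0.0000)
R[0][1] = 1.0000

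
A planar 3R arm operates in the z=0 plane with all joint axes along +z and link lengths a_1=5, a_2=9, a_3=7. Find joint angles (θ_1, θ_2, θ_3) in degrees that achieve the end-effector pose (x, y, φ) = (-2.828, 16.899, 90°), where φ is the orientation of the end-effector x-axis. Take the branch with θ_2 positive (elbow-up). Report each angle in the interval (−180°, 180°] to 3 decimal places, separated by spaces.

wrist centre = target − a_3·(cos φ, sin φ) = (-2.8280, 9.8990)
cos θ_2 = (105.9878−5²−9²)/(2·5·9) = -0.0001; θ_2 = 90.0078° (elbow-up)
β = atan2(9.8990,-2.8280) = 105.9439°; ψ = atan2(9.0000,4.9988) = 60.9513°
θ_1 = β − ψ = 44.9925°
θ_3 = φ − θ_1 − θ_2 = -45.0003° (wrapped to (-180°,180°])

44.993 90.008 -45.000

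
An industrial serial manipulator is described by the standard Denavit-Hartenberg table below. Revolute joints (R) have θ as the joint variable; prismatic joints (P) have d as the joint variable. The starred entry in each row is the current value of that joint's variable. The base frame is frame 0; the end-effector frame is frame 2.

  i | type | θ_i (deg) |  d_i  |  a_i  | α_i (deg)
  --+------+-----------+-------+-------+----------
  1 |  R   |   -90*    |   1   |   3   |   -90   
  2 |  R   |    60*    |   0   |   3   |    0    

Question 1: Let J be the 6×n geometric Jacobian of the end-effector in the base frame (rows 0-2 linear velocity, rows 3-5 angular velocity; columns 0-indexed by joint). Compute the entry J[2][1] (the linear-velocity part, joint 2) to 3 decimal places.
-1.500

axis z_1 = (1.0000,0.0000,0.0000); lever o_n−o_1 = (0.0000,-1.5000,-2.5981)
cross product → J_v[:, 1] = (-0.0000,2.5981,-1.5000)
J_ω[:, 1] = z_1
entry J[2][1] = -1.5000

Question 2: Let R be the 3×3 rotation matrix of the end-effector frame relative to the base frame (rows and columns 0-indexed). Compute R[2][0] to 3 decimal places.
End-effector x-axis (col 0 of R) = (0.0000,-0.5000,-0.8660)
R[2][0] = -0.8660

-0.866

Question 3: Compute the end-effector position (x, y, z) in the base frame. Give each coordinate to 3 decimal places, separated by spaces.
0.000 -4.500 -1.598

after link 1: o_1 = (0.0000, -3.0000, 1.0000)
after link 2: o_2 = (0.0000, -4.5000, -1.5981)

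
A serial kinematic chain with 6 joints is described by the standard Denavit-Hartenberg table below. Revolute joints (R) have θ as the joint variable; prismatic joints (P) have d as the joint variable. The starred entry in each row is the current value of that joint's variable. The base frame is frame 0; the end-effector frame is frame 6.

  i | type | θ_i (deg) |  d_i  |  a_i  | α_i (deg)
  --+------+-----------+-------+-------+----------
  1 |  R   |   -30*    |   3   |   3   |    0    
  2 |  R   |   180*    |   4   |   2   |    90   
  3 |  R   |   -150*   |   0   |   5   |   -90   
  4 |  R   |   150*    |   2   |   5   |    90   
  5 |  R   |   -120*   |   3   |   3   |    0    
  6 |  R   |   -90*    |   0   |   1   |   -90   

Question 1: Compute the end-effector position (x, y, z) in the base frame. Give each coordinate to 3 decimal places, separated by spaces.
2.115 -5.742 4.975

after link 1: o_1 = (2.5981, -1.5000, 3.0000)
after link 2: o_2 = (0.8660, -0.5000, 7.0000)
after link 3: o_3 = (4.6160, -2.6651, 4.5000)
after link 4: o_4 = (-0.7476, -2.4551, 4.9330)
after link 5: o_5 = (1.5526, -5.9171, 5.7835)
after link 6: o_6 = (2.1151, -5.7419, 4.9755)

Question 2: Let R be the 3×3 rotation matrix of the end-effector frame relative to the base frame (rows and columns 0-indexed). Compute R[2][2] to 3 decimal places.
End-effector z-axis (col 2 of R) = (0.8248,-0.1875,0.5335)
R[2][2] = 0.5335

0.533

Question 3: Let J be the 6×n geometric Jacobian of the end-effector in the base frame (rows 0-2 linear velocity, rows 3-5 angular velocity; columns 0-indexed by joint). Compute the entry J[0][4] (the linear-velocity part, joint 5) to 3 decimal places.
axis z_4 = (-0.0580,-0.9665,-0.2500); lever o_n−o_4 = (2.8627,-3.2868,0.0425)
cross product → J_v[:, 4] = (-0.8627,-0.7132,2.9575)
J_ω[:, 4] = z_4
entry J[0][4] = -0.8627

-0.863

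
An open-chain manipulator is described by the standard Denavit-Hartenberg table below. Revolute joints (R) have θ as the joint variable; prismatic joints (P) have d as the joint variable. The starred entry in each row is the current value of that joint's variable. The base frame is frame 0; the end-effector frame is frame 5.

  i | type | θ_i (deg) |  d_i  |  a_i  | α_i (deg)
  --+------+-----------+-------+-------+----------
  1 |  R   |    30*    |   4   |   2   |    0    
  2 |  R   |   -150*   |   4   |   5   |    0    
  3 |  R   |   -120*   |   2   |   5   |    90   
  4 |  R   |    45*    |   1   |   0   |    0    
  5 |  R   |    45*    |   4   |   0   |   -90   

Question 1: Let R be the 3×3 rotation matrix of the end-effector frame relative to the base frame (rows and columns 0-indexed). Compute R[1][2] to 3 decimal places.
End-effector z-axis (col 2 of R) = (0.5000,-0.8660,0.0000)
R[1][2] = -0.8660

-0.866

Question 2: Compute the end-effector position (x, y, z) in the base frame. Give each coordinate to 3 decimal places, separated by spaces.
after link 1: o_1 = (1.7321, 1.0000, 4.0000)
after link 2: o_2 = (-0.7679, -3.3301, 8.0000)
after link 3: o_3 = (-3.2679, 1.0000, 10.0000)
after link 4: o_4 = (-2.4019, 1.5000, 10.0000)
after link 5: o_5 = (1.0622, 3.5000, 10.0000)

1.062 3.500 10.000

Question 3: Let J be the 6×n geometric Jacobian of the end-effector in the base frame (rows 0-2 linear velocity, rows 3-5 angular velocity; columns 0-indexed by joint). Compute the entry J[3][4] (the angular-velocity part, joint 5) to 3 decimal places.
axis z_4 = (0.8660,0.5000,0.0000); lever o_n−o_4 = (3.4641,2.0000,0.0000)
cross product → J_v[:, 4] = (-0.0000,0.0000,0.0000)
J_ω[:, 4] = z_4
entry J[3][4] = 0.8660

0.866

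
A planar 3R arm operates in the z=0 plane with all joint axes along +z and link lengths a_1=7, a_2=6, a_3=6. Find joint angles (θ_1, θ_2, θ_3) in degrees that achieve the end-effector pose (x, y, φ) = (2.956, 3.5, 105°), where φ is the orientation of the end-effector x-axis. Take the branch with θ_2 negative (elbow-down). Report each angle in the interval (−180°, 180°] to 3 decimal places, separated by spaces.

29.999 -135.003 -149.996

wrist centre = target − a_3·(cos φ, sin φ) = (4.5089, -2.2956)
cos θ_2 = (25.5999−7²−6²)/(2·7·6) = -0.7071; θ_2 = -135.0030° (elbow-down)
β = atan2(-2.2956,4.5089) = -26.9813°; ψ = atan2(-4.2424,2.7571) = -56.9803°
θ_1 = β − ψ = 29.9990°
θ_3 = φ − θ_1 − θ_2 = -149.9959° (wrapped to (-180°,180°])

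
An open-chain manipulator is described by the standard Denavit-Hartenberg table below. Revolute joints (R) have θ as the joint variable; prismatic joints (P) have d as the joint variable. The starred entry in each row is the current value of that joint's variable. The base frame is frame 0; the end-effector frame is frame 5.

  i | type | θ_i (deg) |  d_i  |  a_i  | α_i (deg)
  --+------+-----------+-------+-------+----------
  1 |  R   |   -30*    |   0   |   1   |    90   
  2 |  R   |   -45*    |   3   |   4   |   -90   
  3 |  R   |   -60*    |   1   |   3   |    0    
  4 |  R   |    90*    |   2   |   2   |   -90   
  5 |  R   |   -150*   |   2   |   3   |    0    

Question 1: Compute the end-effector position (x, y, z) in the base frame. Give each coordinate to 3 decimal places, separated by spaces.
after link 1: o_1 = (0.8660, -0.5000, 0.0000)
after link 2: o_2 = (1.8155, -4.5123, -2.8284)
after link 3: o_3 = (2.0474, -7.6462, -3.1820)
after link 4: o_4 = (4.8328, -8.0996, -2.9925)
after link 5: o_5 = (3.9777, -7.1059, 0.3662)

3.978 -7.106 0.366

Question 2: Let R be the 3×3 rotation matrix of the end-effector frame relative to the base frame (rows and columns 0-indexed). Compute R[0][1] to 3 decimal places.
0.920

End-effector y-axis (col 1 of R) = (0.9205,-0.2428,0.3062)
R[0][1] = 0.9205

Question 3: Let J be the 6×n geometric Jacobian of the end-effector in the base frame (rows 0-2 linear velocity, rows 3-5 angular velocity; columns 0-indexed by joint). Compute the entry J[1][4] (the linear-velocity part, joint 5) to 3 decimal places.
-0.728

axis z_4 = (0.1268,0.9268,0.3536); lever o_n−o_4 = (-0.8551,0.9937,3.3588)
cross product → J_v[:, 4] = (2.7615,-0.7283,0.9186)
J_ω[:, 4] = z_4
entry J[1][4] = -0.7283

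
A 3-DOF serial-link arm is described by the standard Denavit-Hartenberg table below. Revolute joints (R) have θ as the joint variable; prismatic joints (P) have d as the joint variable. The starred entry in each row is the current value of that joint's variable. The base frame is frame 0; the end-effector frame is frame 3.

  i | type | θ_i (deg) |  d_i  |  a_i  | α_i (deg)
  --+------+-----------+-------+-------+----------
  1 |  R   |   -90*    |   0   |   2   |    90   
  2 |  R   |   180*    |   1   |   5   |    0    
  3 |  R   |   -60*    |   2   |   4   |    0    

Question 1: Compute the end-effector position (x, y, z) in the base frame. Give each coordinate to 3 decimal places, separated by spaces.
after link 1: o_1 = (0.0000, -2.0000, 0.0000)
after link 2: o_2 = (-1.0000, 3.0000, 0.0000)
after link 3: o_3 = (-3.0000, 5.0000, 3.4641)

-3.000 5.000 3.464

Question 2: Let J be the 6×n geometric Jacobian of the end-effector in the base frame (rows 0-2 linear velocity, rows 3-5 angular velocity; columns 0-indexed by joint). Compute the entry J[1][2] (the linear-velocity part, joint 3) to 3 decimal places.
3.464

axis z_2 = (-1.0000,-0.0000,0.0000); lever o_n−o_2 = (-2.0000,2.0000,3.4641)
cross product → J_v[:, 2] = (-0.0000,3.4641,-2.0000)
J_ω[:, 2] = z_2
entry J[1][2] = 3.4641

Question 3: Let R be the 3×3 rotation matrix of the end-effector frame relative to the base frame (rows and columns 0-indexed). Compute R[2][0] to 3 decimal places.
End-effector x-axis (col 0 of R) = (0.0000,0.5000,0.8660)
R[2][0] = 0.8660

0.866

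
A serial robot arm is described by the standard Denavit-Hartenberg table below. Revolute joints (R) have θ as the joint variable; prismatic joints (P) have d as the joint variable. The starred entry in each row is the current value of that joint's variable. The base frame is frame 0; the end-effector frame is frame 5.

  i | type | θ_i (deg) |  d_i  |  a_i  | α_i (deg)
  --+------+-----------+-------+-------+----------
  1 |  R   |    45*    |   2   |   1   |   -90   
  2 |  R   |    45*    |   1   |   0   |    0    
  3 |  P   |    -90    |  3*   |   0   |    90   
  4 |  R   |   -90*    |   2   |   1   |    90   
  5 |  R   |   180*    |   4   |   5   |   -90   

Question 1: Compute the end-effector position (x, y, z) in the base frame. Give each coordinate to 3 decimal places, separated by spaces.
-7.950 3.364 0.586

after link 1: o_1 = (0.7071, 0.7071, 2.0000)
after link 2: o_2 = (0.0000, 1.4142, 2.0000)
after link 3: o_3 = (-2.1213, 3.5355, 2.0000)
after link 4: o_4 = (-2.4142, 1.8284, 3.4142)
after link 5: o_5 = (-7.9497, 3.3640, 0.5858)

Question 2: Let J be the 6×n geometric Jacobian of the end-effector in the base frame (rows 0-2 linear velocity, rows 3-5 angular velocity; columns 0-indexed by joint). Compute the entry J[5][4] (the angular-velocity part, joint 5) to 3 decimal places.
-0.707

axis z_4 = (-0.5000,-0.5000,-0.7071); lever o_n−o_4 = (-5.5355,1.5355,-2.8284)
cross product → J_v[:, 4] = (2.5000,2.5000,-3.5355)
J_ω[:, 4] = z_4
entry J[5][4] = -0.7071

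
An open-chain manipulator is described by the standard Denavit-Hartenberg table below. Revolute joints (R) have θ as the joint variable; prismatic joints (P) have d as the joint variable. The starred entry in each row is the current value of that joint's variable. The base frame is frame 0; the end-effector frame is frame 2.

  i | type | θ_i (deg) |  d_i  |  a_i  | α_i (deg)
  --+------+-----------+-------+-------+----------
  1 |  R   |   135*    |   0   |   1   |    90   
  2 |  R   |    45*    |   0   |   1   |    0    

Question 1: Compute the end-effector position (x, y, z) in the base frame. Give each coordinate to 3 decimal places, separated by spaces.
after link 1: o_1 = (-0.7071, 0.7071, 0.0000)
after link 2: o_2 = (-1.2071, 1.2071, 0.7071)

-1.207 1.207 0.707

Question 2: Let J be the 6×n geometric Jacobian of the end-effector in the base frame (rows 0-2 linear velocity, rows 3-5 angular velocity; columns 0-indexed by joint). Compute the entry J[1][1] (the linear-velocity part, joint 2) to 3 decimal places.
axis z_1 = (0.7071,0.7071,0.0000); lever o_n−o_1 = (-0.5000,0.5000,0.7071)
cross product → J_v[:, 1] = (0.5000,-0.5000,0.7071)
J_ω[:, 1] = z_1
entry J[1][1] = -0.5000

-0.500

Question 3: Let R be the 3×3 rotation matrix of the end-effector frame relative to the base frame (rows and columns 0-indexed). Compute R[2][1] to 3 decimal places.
End-effector y-axis (col 1 of R) = (0.5000,-0.5000,0.7071)
R[2][1] = 0.7071

0.707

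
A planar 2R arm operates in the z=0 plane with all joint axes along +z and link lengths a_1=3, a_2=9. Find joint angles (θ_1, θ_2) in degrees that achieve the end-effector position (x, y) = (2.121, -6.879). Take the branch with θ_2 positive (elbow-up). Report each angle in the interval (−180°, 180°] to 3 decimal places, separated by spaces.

cos θ_2 = (51.8193−3²−9²)/(2·3·9) = -0.7071; θ_2 = 134.9954° (elbow-up)
β = atan2(-6.8790,2.1210) = -72.8639°; ψ = atan2(6.3645,-3.3635) = 117.8553°
θ_1 = β − ψ = -190.7192°

169.281 134.995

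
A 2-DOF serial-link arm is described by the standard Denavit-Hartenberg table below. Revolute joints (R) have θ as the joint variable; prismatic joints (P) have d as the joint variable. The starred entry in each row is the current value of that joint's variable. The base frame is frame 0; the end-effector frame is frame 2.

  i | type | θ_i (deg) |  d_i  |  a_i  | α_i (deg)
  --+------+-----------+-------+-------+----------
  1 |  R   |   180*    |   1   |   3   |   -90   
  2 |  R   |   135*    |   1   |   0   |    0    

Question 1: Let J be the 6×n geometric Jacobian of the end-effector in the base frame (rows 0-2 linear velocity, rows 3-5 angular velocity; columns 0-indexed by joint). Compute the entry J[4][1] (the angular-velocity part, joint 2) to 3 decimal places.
-1.000

axis z_1 = (-0.0000,-1.0000,0.0000); lever o_n−o_1 = (0.0000,-1.0000,0.0000)
cross product → J_v[:, 1] = (0.0000,0.0000,0.0000)
J_ω[:, 1] = z_1
entry J[4][1] = -1.0000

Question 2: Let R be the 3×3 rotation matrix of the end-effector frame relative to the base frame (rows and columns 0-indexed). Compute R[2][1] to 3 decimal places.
End-effector y-axis (col 1 of R) = (0.7071,-0.0000,0.7071)
R[2][1] = 0.7071

0.707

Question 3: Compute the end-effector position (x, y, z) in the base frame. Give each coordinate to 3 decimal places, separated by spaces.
after link 1: o_1 = (-3.0000, 0.0000, 1.0000)
after link 2: o_2 = (-3.0000, -1.0000, 1.0000)

-3.000 -1.000 1.000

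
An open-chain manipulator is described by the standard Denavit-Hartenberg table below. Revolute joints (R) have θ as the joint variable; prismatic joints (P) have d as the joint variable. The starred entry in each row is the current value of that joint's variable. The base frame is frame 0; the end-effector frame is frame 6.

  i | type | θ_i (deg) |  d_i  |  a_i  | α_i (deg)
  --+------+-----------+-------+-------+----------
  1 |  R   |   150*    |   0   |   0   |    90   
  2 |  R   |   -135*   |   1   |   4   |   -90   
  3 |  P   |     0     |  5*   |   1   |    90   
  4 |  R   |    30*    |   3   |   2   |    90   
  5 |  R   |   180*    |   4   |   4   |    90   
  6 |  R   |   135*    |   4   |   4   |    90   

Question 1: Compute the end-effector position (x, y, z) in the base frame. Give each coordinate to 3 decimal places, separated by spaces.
9.898 3.523 -6.104

after link 1: o_1 = (0.0000, 0.0000, 0.0000)
after link 2: o_2 = (2.9495, -0.5482, -2.8284)
after link 3: o_3 = (0.5000, 0.8660, -7.0711)
after link 4: o_4 = (2.4483, 3.2053, -9.0029)
after link 5: o_5 = (4.8978, 1.7911, -4.1039)
after link 6: o_6 = (9.8978, 3.5231, -6.1039)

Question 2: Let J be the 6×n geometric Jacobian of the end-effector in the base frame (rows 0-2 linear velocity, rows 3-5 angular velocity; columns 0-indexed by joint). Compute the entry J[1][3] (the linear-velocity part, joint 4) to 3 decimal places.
axis z_3 = (0.5000,0.8660,0.0000); lever o_n−o_3 = (9.3978,2.6571,0.9671)
cross product → J_v[:, 3] = (0.8376,-0.4836,-6.8102)
J_ω[:, 3] = z_3
entry J[1][3] = -0.4836

-0.484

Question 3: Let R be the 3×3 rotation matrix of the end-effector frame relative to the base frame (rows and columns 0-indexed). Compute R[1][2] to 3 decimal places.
End-effector z-axis (col 2 of R) = (0.4330,-0.2500,0.8660)
R[1][2] = -0.2500

-0.250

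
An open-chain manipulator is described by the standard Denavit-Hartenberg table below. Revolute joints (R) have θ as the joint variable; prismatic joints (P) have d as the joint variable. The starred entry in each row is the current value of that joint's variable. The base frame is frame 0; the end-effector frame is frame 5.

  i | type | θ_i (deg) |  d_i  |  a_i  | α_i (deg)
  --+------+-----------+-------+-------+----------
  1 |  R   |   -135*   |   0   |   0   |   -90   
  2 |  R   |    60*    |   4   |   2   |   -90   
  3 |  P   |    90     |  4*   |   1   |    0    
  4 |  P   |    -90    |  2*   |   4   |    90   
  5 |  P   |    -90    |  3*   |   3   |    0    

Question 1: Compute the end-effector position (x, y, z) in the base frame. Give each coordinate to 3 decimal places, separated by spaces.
after link 1: o_1 = (0.0000, 0.0000, 0.0000)
after link 2: o_2 = (2.1213, -3.5355, -1.7321)
after link 3: o_3 = (3.8637, -0.3789, -3.7321)
after link 4: o_4 = (3.6742, -0.5684, -8.1962)
after link 5: o_5 = (3.9584, -4.5268, -6.6962)

3.958 -4.527 -6.696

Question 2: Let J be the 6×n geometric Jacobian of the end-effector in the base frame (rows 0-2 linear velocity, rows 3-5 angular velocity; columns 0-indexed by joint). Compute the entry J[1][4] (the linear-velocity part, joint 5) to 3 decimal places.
-0.707

prismatic axis z_4 = (0.7071,-0.7071,0.0000)
J_v[:, 4] = z_4; J_ω[:, 4] = (0,0,0)
entry J[1][4] = -0.7071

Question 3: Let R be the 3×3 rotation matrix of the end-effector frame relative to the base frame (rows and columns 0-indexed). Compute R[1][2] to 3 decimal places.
-0.707

End-effector z-axis (col 2 of R) = (0.7071,-0.7071,0.0000)
R[1][2] = -0.7071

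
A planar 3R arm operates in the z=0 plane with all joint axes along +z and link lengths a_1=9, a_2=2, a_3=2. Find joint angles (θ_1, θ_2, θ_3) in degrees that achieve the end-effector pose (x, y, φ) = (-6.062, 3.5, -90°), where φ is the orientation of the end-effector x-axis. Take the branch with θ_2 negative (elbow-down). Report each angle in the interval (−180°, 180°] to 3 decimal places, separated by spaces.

wrist centre = target − a_3·(cos φ, sin φ) = (-6.0620, 5.5000)
cos θ_2 = (66.9978−9²−2²)/(2·9·2) = -0.5001; θ_2 = -120.0040° (elbow-down)
β = atan2(5.5000,-6.0620) = 137.7828°; ψ = atan2(-1.7320,7.9999) = -12.2161°
θ_1 = β − ψ = 149.9989°
θ_3 = φ − θ_1 − θ_2 = -119.9949° (wrapped to (-180°,180°])

149.999 -120.004 -119.995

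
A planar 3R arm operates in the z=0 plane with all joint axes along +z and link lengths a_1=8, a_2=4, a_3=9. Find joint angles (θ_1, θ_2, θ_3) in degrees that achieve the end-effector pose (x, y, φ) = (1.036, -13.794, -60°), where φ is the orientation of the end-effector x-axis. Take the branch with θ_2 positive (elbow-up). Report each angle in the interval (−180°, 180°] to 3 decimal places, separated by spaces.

-150.000 120.004 -30.003

wrist centre = target − a_3·(cos φ, sin φ) = (-3.4640, -5.9998)
cos θ_2 = (47.9966−8²−4²)/(2·8·4) = -0.5001; θ_2 = 120.0036° (elbow-up)
β = atan2(-5.9998,-3.4640) = -120.0002°; ψ = atan2(3.4640,5.9998) = 30.0000°
θ_1 = β − ψ = -150.0002°
θ_3 = φ − θ_1 − θ_2 = -30.0033° (wrapped to (-180°,180°])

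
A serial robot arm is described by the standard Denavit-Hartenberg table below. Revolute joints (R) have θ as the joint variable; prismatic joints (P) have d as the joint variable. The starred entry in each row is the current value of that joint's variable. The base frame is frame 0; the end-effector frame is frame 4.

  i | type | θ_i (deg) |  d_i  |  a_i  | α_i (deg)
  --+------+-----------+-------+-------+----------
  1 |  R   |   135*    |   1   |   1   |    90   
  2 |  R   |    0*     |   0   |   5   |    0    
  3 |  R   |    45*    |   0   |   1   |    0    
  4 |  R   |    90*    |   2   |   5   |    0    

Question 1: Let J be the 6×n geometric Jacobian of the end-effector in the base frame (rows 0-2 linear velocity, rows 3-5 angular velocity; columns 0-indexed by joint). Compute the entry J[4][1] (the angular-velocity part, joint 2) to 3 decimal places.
0.707

axis z_1 = (0.7071,0.7071,0.0000); lever o_n−o_1 = (-0.1213,2.9497,4.2426)
cross product → J_v[:, 1] = (3.0000,-3.0000,2.1716)
J_ω[:, 1] = z_1
entry J[4][1] = 0.7071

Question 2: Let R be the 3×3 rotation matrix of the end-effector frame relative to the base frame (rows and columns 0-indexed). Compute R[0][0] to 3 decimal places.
End-effector x-axis (col 0 of R) = (0.5000,-0.5000,0.7071)
R[0][0] = 0.5000

0.500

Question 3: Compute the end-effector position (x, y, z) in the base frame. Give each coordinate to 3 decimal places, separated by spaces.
after link 1: o_1 = (-0.7071, 0.7071, 1.0000)
after link 2: o_2 = (-4.2426, 4.2426, 1.0000)
after link 3: o_3 = (-4.7426, 4.7426, 1.7071)
after link 4: o_4 = (-0.8284, 3.6569, 5.2426)

-0.828 3.657 5.243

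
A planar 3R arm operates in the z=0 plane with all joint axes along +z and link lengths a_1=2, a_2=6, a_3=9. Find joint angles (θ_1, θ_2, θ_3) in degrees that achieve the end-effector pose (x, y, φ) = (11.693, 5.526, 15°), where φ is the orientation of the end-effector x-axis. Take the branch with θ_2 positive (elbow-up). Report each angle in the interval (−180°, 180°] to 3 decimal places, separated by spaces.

wrist centre = target − a_3·(cos φ, sin φ) = (2.9997, 3.1966)
cos θ_2 = (19.2164−2²−6²)/(2·2·6) = -0.8660; θ_2 = 149.9950° (elbow-up)
β = atan2(3.1966,2.9997) = 46.8206°; ψ = atan2(3.0005,-3.1959) = 136.8065°
θ_1 = β − ψ = -89.9859°
θ_3 = φ − θ_1 − θ_2 = -45.0091° (wrapped to (-180°,180°])

-89.986 149.995 -45.009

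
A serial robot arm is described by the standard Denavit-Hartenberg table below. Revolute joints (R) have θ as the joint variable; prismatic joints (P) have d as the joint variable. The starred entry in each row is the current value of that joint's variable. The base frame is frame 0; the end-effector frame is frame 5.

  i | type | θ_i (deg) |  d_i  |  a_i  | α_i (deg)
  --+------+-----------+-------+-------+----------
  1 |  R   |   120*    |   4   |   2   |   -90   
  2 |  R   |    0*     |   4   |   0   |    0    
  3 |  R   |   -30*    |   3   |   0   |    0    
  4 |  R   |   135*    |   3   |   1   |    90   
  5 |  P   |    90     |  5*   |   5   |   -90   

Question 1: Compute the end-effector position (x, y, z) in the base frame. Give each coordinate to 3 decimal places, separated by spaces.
after link 1: o_1 = (-1.0000, 1.7321, 4.0000)
after link 2: o_2 = (-4.4641, -0.2679, 4.0000)
after link 3: o_3 = (-7.0622, -1.7679, 4.0000)
after link 4: o_4 = (-9.5308, -3.4921, 3.0341)
after link 5: o_5 = (-16.2758, -1.8095, 1.7400)

-16.276 -1.810 1.740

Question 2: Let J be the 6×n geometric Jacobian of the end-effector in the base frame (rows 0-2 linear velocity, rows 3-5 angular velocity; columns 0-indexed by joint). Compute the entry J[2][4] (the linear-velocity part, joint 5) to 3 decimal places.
-0.259

prismatic axis z_4 = (-0.4830,0.8365,-0.2588)
J_v[:, 4] = z_4; J_ω[:, 4] = (0,0,0)
entry J[2][4] = -0.2588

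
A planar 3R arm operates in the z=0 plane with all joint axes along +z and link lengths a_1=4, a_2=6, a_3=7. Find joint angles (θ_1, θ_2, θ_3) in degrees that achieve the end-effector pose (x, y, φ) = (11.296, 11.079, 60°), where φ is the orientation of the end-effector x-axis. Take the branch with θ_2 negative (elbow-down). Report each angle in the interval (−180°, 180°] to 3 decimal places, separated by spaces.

59.992 -44.992 44.999

wrist centre = target − a_3·(cos φ, sin φ) = (7.7960, 5.0168)
cos θ_2 = (85.9461−4²−6²)/(2·4·6) = 0.7072; θ_2 = -44.9916° (elbow-down)
β = atan2(5.0168,7.7960) = 32.7618°; ψ = atan2(-4.2420,8.2433) = -27.2305°
θ_1 = β − ψ = 59.9923°
θ_3 = φ − θ_1 − θ_2 = 44.9993° (wrapped to (-180°,180°])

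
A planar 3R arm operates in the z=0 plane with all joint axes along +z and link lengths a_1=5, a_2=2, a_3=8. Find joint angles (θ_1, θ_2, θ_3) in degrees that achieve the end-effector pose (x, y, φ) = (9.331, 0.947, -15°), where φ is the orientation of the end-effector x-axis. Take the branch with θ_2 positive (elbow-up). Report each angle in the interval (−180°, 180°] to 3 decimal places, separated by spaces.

wrist centre = target − a_3·(cos φ, sin φ) = (1.6036, 3.0176)
cos θ_2 = (11.6771−5²−2²)/(2·5·2) = -0.8661; θ_2 = 150.0135° (elbow-up)
β = atan2(3.0176,1.6036) = 62.0128°; ψ = atan2(0.9996,3.2677) = 17.0088°
θ_1 = β − ψ = 45.0040°
θ_3 = φ − θ_1 − θ_2 = 149.9825° (wrapped to (-180°,180°])

45.004 150.014 149.982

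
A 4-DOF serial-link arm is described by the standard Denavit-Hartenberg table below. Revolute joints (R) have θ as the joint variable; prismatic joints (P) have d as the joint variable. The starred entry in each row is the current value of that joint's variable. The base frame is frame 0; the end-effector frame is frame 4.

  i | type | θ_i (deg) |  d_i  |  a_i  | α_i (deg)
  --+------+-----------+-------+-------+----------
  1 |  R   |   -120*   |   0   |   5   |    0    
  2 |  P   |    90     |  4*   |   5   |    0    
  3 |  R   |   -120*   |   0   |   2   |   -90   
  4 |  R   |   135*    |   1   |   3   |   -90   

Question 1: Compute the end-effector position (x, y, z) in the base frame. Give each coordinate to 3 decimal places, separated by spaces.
2.435 -7.635 1.879

after link 1: o_1 = (-2.5000, -4.3301, 0.0000)
after link 2: o_2 = (1.8301, -6.8301, 4.0000)
after link 3: o_3 = (0.0981, -7.8301, 4.0000)
after link 4: o_4 = (2.4352, -7.6355, 1.8787)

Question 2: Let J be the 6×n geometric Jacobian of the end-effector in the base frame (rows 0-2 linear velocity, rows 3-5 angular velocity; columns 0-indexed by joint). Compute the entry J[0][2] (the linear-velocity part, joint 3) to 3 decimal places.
axis z_2 = (0.0000,0.0000,1.0000); lever o_n−o_2 = (0.6051,-0.8054,-2.1213)
cross product → J_v[:, 2] = (0.8054,0.6051,-0.0000)
J_ω[:, 2] = z_2
entry J[0][2] = 0.8054

0.805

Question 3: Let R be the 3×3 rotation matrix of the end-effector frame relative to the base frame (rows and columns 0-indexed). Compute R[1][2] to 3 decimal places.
End-effector z-axis (col 2 of R) = (0.6124,0.3536,0.7071)
R[1][2] = 0.3536

0.354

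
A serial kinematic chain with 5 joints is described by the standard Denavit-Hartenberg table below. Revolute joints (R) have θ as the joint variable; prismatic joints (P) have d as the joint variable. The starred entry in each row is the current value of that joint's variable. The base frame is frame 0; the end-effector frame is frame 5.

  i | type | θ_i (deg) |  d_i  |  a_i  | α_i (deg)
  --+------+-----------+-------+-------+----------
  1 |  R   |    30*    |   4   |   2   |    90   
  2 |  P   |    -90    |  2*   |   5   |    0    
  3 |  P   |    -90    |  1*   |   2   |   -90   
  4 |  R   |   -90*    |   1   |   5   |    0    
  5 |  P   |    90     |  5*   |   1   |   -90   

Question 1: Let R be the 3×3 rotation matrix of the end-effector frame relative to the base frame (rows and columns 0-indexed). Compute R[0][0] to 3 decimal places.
End-effector x-axis (col 0 of R) = (-0.8660,-0.5000,-0.0000)
R[0][0] = -0.8660

-0.866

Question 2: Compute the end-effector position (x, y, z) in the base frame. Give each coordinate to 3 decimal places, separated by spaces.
after link 1: o_1 = (1.7321, 1.0000, 4.0000)
after link 2: o_2 = (2.7321, -0.7321, -1.0000)
after link 3: o_3 = (1.5000, -2.5981, -1.0000)
after link 4: o_4 = (4.0000, -6.9282, -2.0000)
after link 5: o_5 = (3.1340, -7.4282, -7.0000)

3.134 -7.428 -7.000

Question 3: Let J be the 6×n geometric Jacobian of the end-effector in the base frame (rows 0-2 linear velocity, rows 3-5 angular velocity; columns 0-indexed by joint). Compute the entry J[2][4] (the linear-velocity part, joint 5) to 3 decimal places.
prismatic axis z_4 = (0.0000,-0.0000,-1.0000)
J_v[:, 4] = z_4; J_ω[:, 4] = (0,0,0)
entry J[2][4] = -1.0000

-1.000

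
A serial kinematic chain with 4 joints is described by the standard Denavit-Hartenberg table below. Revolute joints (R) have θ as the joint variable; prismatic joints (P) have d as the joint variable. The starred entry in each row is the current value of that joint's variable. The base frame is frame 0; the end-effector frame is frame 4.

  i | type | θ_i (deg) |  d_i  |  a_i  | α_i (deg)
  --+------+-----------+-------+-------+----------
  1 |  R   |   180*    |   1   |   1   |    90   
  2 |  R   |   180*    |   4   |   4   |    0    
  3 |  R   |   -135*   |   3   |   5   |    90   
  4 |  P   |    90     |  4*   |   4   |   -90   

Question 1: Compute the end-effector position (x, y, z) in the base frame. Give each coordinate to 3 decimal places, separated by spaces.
after link 1: o_1 = (-1.0000, 0.0000, 1.0000)
after link 2: o_2 = (3.0000, 4.0000, 1.0000)
after link 3: o_3 = (-0.5355, 7.0000, 4.5355)
after link 4: o_4 = (-3.3640, 11.0000, 1.7071)

-3.364 11.000 1.707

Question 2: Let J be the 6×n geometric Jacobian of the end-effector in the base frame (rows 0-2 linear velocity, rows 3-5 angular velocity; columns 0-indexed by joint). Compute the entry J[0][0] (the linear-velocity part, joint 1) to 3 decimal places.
axis z_0 = ẑ; lever o_n−o_0 = (-3.3640,11.0000,1.7071)
cross product → J_v[:, 0] = (-11.0000,-3.3640,0.0000)
J_ω[:, 0] = z_0
entry J[0][0] = -11.0000

-11.000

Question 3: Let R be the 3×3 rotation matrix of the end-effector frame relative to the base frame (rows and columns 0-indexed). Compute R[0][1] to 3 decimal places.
0.707

End-effector y-axis (col 1 of R) = (0.7071,-0.0000,0.7071)
R[0][1] = 0.7071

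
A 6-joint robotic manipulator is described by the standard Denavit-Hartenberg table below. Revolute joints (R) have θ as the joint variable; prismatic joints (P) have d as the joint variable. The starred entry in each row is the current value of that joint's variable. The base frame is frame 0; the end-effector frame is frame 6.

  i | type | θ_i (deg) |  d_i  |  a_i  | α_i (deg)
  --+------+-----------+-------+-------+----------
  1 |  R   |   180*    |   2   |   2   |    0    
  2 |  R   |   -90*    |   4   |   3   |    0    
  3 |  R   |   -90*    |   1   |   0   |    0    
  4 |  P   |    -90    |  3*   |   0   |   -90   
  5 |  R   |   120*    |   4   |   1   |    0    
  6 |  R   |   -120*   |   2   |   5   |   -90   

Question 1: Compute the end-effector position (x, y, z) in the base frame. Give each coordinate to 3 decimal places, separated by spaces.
4.000 -1.500 9.134

after link 1: o_1 = (-2.0000, 0.0000, 2.0000)
after link 2: o_2 = (-2.0000, 3.0000, 6.0000)
after link 3: o_3 = (-2.0000, 3.0000, 7.0000)
after link 4: o_4 = (-2.0000, 3.0000, 10.0000)
after link 5: o_5 = (2.0000, 3.5000, 9.1340)
after link 6: o_6 = (4.0000, -1.5000, 9.1340)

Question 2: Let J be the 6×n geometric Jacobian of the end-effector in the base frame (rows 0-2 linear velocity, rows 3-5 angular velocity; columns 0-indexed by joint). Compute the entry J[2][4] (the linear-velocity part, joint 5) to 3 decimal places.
axis z_4 = (1.0000,0.0000,0.0000); lever o_n−o_4 = (6.0000,-4.5000,-0.8660)
cross product → J_v[:, 4] = (0.0000,0.8660,-4.5000)
J_ω[:, 4] = z_4
entry J[2][4] = -4.5000

-4.500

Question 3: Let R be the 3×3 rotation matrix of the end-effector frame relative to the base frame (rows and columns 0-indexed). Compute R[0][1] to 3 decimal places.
-1.000

End-effector y-axis (col 1 of R) = (-1.0000,-0.0000,-0.0000)
R[0][1] = -1.0000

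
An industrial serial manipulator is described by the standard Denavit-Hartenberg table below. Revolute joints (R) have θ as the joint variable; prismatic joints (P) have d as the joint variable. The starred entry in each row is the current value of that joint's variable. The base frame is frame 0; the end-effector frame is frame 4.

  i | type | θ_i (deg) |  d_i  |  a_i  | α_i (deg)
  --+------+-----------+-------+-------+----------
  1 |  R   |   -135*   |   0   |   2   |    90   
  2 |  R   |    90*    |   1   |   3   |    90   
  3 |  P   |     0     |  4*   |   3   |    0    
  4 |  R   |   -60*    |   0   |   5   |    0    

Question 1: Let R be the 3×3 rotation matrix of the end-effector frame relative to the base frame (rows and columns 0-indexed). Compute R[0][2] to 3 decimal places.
End-effector z-axis (col 2 of R) = (-0.7071,-0.7071,-0.0000)
R[0][2] = -0.7071

-0.707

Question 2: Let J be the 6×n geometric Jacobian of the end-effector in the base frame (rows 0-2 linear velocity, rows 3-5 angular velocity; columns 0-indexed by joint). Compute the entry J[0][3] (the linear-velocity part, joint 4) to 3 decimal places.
axis z_3 = (-0.7071,-0.7071,-0.0000); lever o_n−o_3 = (3.0619,-3.0619,2.5000)
cross product → J_v[:, 3] = (-1.7678,1.7678,4.3301)
J_ω[:, 3] = z_3
entry J[0][3] = -1.7678

-1.768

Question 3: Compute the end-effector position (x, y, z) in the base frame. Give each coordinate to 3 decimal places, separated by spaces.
-1.888 -6.597 8.500

after link 1: o_1 = (-1.4142, -1.4142, 0.0000)
after link 2: o_2 = (-2.1213, -0.7071, 3.0000)
after link 3: o_3 = (-4.9497, -3.5355, 6.0000)
after link 4: o_4 = (-1.8879, -6.5974, 8.5000)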